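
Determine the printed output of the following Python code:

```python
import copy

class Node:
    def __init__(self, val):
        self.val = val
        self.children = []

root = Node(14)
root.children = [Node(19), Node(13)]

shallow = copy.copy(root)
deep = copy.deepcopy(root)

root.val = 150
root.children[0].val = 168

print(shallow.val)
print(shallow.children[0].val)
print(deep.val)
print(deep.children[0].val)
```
14
168
14
19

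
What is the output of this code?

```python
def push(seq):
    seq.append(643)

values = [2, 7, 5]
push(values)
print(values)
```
[2, 7, 5, 643]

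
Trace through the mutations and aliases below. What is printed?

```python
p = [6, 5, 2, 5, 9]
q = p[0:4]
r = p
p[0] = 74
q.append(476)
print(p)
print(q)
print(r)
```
[74, 5, 2, 5, 9]
[6, 5, 2, 5, 476]
[74, 5, 2, 5, 9]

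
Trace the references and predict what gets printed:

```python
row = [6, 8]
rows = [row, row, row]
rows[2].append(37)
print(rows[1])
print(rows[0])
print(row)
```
[6, 8, 37]
[6, 8, 37]
[6, 8, 37]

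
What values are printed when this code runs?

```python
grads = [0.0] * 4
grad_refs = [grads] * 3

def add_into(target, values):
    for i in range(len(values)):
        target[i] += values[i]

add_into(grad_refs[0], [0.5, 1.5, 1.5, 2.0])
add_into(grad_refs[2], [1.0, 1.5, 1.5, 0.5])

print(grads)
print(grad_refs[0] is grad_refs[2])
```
[1.5, 3.0, 3.0, 2.5]
True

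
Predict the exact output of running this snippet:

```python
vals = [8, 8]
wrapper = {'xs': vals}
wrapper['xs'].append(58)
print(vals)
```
[8, 8, 58]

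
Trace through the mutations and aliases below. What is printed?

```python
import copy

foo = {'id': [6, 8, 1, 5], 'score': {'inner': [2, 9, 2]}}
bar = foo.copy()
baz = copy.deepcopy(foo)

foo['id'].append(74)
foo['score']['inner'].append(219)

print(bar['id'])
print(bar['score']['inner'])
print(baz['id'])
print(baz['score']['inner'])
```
[6, 8, 1, 5, 74]
[2, 9, 2, 219]
[6, 8, 1, 5]
[2, 9, 2]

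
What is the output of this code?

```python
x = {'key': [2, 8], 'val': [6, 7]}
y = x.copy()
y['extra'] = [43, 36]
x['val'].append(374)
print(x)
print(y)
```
{'key': [2, 8], 'val': [6, 7, 374]}
{'key': [2, 8], 'val': [6, 7, 374], 'extra': [43, 36]}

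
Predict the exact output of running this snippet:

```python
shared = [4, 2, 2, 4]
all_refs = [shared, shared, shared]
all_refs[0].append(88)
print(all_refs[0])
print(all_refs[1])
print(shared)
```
[4, 2, 2, 4, 88]
[4, 2, 2, 4, 88]
[4, 2, 2, 4, 88]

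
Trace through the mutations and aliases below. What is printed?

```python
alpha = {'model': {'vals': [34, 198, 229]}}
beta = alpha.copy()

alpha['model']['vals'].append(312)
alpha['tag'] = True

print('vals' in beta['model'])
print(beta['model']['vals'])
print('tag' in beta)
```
True
[34, 198, 229, 312]
False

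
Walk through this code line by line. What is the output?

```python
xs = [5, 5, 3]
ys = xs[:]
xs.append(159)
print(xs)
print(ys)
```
[5, 5, 3, 159]
[5, 5, 3]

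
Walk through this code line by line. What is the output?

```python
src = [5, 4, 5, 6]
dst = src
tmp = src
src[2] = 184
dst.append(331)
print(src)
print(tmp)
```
[5, 4, 184, 6, 331]
[5, 4, 184, 6, 331]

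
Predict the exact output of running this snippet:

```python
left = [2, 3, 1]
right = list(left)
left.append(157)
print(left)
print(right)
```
[2, 3, 1, 157]
[2, 3, 1]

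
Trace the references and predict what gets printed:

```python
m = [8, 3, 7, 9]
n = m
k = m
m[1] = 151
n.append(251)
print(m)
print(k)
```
[8, 151, 7, 9, 251]
[8, 151, 7, 9, 251]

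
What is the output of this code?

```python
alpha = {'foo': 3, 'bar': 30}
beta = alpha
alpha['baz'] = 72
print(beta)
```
{'foo': 3, 'bar': 30, 'baz': 72}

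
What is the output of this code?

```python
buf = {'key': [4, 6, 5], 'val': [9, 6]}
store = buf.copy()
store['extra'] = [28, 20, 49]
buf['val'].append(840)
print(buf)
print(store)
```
{'key': [4, 6, 5], 'val': [9, 6, 840]}
{'key': [4, 6, 5], 'val': [9, 6, 840], 'extra': [28, 20, 49]}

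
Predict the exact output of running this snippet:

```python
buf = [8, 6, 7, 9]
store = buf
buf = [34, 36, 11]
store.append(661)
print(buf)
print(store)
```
[34, 36, 11]
[8, 6, 7, 9, 661]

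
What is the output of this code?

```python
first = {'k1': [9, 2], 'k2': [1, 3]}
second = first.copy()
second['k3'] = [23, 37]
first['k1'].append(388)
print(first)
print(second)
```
{'k1': [9, 2, 388], 'k2': [1, 3]}
{'k1': [9, 2, 388], 'k2': [1, 3], 'k3': [23, 37]}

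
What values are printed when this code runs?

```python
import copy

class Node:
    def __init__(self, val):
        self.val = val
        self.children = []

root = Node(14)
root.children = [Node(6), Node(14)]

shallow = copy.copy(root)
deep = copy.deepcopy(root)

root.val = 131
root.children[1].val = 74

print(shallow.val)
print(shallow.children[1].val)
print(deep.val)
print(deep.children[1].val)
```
14
74
14
14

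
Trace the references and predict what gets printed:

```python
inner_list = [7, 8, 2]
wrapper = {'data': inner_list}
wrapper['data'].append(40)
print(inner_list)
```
[7, 8, 2, 40]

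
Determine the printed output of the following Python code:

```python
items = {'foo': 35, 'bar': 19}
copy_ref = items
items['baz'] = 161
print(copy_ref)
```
{'foo': 35, 'bar': 19, 'baz': 161}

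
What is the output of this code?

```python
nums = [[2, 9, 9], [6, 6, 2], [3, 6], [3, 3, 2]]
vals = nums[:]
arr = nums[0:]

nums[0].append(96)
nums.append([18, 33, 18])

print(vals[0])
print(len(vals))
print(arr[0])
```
[2, 9, 9, 96]
4
[2, 9, 9, 96]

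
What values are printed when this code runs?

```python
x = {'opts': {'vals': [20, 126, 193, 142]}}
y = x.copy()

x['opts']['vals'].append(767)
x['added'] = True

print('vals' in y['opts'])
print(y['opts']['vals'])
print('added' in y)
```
True
[20, 126, 193, 142, 767]
False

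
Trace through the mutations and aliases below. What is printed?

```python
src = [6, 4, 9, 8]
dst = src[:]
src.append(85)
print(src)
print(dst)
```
[6, 4, 9, 8, 85]
[6, 4, 9, 8]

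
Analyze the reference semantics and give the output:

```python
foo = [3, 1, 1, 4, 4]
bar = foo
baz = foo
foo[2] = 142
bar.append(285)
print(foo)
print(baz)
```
[3, 1, 142, 4, 4, 285]
[3, 1, 142, 4, 4, 285]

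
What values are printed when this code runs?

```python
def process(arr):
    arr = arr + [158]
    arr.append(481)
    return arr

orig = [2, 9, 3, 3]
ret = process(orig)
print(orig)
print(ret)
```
[2, 9, 3, 3]
[2, 9, 3, 3, 158, 481]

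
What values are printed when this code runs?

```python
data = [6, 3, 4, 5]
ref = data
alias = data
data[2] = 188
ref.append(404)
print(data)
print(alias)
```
[6, 3, 188, 5, 404]
[6, 3, 188, 5, 404]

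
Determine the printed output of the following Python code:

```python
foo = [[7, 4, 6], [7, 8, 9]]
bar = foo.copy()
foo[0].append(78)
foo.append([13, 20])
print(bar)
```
[[7, 4, 6, 78], [7, 8, 9]]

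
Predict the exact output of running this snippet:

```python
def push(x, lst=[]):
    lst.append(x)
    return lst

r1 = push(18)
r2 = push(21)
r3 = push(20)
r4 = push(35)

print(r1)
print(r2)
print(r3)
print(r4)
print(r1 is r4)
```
[18, 21, 20, 35]
[18, 21, 20, 35]
[18, 21, 20, 35]
[18, 21, 20, 35]
True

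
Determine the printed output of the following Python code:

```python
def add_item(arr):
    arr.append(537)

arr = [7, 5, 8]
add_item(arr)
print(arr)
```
[7, 5, 8, 537]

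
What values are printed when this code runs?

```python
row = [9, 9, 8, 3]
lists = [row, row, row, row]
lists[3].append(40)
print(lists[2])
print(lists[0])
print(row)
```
[9, 9, 8, 3, 40]
[9, 9, 8, 3, 40]
[9, 9, 8, 3, 40]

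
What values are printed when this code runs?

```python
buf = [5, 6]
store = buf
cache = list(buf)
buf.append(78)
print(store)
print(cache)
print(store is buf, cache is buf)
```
[5, 6, 78]
[5, 6]
True False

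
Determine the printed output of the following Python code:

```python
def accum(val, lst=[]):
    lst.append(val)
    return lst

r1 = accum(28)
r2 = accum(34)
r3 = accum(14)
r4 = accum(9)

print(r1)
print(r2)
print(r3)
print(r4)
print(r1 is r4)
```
[28, 34, 14, 9]
[28, 34, 14, 9]
[28, 34, 14, 9]
[28, 34, 14, 9]
True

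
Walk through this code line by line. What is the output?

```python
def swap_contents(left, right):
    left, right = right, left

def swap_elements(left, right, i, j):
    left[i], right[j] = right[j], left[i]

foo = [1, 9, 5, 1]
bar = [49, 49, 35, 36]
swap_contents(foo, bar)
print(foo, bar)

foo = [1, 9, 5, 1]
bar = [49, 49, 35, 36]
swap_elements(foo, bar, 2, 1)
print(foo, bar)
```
[1, 9, 5, 1] [49, 49, 35, 36]
[1, 9, 49, 1] [49, 5, 35, 36]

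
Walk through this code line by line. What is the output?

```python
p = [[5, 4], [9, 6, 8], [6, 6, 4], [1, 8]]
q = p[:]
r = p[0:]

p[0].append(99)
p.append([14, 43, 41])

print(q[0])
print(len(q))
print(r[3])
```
[5, 4, 99]
4
[1, 8]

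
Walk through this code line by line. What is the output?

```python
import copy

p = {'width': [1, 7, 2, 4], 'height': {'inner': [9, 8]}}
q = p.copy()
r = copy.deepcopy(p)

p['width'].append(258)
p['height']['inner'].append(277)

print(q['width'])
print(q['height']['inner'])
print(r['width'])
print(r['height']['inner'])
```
[1, 7, 2, 4, 258]
[9, 8, 277]
[1, 7, 2, 4]
[9, 8]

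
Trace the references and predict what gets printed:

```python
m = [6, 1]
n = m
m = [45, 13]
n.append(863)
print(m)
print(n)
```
[45, 13]
[6, 1, 863]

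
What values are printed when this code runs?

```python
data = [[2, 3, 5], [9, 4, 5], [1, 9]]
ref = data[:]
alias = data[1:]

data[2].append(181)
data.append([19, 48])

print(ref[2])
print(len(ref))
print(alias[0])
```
[1, 9, 181]
3
[9, 4, 5]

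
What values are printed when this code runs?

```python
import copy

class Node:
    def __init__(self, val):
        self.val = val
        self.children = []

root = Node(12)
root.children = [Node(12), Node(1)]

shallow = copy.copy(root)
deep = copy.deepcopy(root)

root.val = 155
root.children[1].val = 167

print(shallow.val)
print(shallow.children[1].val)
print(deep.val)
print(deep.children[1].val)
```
12
167
12
1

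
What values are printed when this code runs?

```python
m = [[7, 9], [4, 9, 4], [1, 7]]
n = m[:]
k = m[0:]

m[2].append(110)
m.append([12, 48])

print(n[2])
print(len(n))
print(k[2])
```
[1, 7, 110]
3
[1, 7, 110]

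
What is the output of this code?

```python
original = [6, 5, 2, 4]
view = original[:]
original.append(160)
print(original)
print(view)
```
[6, 5, 2, 4, 160]
[6, 5, 2, 4]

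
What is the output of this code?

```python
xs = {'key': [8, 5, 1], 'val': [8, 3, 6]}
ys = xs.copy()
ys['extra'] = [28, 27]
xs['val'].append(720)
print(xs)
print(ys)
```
{'key': [8, 5, 1], 'val': [8, 3, 6, 720]}
{'key': [8, 5, 1], 'val': [8, 3, 6, 720], 'extra': [28, 27]}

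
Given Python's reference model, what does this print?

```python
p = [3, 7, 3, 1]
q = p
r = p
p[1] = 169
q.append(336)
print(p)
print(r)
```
[3, 169, 3, 1, 336]
[3, 169, 3, 1, 336]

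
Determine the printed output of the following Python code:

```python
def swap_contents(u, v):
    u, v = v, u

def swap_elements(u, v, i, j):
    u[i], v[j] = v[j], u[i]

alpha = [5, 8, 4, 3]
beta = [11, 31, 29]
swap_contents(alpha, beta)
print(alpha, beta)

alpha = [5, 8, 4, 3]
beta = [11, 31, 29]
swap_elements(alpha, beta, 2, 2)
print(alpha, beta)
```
[5, 8, 4, 3] [11, 31, 29]
[5, 8, 29, 3] [11, 31, 4]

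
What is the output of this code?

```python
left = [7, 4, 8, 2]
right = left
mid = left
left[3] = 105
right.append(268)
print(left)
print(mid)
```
[7, 4, 8, 105, 268]
[7, 4, 8, 105, 268]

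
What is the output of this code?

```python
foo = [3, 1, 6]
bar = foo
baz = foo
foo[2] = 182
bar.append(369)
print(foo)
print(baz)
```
[3, 1, 182, 369]
[3, 1, 182, 369]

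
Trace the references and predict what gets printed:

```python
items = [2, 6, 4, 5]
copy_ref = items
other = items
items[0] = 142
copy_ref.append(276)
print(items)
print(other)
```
[142, 6, 4, 5, 276]
[142, 6, 4, 5, 276]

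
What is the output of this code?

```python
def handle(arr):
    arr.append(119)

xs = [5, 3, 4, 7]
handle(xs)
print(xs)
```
[5, 3, 4, 7, 119]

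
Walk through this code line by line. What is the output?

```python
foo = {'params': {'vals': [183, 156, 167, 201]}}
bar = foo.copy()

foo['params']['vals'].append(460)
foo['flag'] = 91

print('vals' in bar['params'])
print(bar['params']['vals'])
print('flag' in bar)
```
True
[183, 156, 167, 201, 460]
False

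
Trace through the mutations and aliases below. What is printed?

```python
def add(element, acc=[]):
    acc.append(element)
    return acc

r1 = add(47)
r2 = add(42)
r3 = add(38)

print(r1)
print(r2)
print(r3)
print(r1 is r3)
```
[47, 42, 38]
[47, 42, 38]
[47, 42, 38]
True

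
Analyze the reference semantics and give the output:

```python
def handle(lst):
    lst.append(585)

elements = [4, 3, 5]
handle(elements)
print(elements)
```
[4, 3, 5, 585]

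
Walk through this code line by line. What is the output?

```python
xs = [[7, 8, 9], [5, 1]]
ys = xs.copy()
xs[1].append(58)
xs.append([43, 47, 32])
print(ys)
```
[[7, 8, 9], [5, 1, 58]]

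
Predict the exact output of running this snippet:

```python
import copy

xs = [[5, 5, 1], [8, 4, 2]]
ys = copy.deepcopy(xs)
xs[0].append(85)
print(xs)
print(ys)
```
[[5, 5, 1, 85], [8, 4, 2]]
[[5, 5, 1], [8, 4, 2]]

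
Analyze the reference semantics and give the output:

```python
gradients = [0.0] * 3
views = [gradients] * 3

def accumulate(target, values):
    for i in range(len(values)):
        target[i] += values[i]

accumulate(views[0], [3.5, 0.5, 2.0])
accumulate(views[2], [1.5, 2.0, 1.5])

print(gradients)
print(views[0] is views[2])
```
[5.0, 2.5, 3.5]
True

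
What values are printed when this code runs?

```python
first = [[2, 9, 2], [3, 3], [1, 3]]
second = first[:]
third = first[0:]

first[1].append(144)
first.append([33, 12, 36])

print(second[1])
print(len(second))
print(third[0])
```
[3, 3, 144]
3
[2, 9, 2]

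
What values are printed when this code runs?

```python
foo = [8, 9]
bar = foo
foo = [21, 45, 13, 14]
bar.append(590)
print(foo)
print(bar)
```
[21, 45, 13, 14]
[8, 9, 590]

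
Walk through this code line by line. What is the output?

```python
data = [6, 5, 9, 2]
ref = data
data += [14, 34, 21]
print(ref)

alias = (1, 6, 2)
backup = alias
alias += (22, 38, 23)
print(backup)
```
[6, 5, 9, 2, 14, 34, 21]
(1, 6, 2)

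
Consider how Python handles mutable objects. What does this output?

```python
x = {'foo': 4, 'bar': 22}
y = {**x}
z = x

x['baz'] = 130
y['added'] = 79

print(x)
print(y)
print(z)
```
{'foo': 4, 'bar': 22, 'baz': 130}
{'foo': 4, 'bar': 22, 'added': 79}
{'foo': 4, 'bar': 22, 'baz': 130}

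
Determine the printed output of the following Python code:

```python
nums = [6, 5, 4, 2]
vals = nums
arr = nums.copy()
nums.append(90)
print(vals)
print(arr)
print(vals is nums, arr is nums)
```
[6, 5, 4, 2, 90]
[6, 5, 4, 2]
True False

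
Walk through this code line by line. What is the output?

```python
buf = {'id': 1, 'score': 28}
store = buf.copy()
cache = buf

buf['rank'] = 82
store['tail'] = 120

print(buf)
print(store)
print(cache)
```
{'id': 1, 'score': 28, 'rank': 82}
{'id': 1, 'score': 28, 'tail': 120}
{'id': 1, 'score': 28, 'rank': 82}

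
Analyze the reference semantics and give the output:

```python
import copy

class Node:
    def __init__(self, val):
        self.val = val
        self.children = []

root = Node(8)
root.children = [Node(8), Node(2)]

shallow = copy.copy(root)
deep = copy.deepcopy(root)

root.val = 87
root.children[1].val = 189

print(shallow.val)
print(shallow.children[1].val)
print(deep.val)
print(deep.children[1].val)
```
8
189
8
2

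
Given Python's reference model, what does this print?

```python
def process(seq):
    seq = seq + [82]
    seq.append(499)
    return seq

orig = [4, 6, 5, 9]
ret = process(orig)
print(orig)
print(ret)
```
[4, 6, 5, 9]
[4, 6, 5, 9, 82, 499]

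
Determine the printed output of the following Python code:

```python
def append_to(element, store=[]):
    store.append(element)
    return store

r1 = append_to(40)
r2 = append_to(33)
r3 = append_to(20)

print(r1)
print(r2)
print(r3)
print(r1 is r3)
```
[40, 33, 20]
[40, 33, 20]
[40, 33, 20]
True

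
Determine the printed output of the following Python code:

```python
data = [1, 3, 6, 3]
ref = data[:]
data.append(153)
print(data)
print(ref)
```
[1, 3, 6, 3, 153]
[1, 3, 6, 3]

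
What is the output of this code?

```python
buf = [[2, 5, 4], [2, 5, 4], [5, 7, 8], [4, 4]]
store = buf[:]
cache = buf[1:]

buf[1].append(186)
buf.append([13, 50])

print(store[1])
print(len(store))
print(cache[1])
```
[2, 5, 4, 186]
4
[5, 7, 8]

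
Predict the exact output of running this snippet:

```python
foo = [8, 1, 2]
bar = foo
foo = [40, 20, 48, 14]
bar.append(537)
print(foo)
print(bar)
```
[40, 20, 48, 14]
[8, 1, 2, 537]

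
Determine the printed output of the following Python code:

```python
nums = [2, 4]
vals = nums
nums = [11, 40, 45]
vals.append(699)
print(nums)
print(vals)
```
[11, 40, 45]
[2, 4, 699]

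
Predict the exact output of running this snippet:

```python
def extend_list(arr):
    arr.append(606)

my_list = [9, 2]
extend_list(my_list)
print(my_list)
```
[9, 2, 606]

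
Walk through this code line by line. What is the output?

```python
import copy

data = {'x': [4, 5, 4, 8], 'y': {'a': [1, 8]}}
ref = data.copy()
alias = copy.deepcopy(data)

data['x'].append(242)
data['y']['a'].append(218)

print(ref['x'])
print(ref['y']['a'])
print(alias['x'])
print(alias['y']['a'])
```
[4, 5, 4, 8, 242]
[1, 8, 218]
[4, 5, 4, 8]
[1, 8]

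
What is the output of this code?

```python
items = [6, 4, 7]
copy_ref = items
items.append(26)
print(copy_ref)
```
[6, 4, 7, 26]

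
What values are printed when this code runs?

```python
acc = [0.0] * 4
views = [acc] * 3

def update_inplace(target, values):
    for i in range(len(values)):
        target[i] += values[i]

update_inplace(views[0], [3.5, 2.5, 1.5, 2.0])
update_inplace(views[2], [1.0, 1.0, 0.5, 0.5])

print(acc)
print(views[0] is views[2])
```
[4.5, 3.5, 2.0, 2.5]
True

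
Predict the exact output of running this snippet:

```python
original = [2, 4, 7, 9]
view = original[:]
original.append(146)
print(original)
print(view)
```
[2, 4, 7, 9, 146]
[2, 4, 7, 9]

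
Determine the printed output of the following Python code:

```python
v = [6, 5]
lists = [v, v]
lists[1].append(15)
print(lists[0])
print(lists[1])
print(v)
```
[6, 5, 15]
[6, 5, 15]
[6, 5, 15]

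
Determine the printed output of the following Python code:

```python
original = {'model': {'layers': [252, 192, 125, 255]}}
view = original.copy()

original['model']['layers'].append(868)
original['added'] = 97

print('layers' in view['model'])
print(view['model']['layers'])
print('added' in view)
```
True
[252, 192, 125, 255, 868]
False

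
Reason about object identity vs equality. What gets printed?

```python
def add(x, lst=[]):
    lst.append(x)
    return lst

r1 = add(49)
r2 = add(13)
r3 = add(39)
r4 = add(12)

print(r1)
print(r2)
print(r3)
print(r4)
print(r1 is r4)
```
[49, 13, 39, 12]
[49, 13, 39, 12]
[49, 13, 39, 12]
[49, 13, 39, 12]
True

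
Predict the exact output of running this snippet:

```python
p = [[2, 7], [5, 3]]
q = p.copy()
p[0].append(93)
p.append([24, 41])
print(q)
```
[[2, 7, 93], [5, 3]]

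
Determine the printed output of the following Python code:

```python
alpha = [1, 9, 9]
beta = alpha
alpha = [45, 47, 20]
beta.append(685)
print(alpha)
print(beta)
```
[45, 47, 20]
[1, 9, 9, 685]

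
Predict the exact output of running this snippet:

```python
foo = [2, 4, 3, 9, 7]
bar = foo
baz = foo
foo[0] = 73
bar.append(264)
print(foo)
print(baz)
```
[73, 4, 3, 9, 7, 264]
[73, 4, 3, 9, 7, 264]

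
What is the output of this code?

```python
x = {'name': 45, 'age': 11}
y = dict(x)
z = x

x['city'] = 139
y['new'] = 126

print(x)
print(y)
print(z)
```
{'name': 45, 'age': 11, 'city': 139}
{'name': 45, 'age': 11, 'new': 126}
{'name': 45, 'age': 11, 'city': 139}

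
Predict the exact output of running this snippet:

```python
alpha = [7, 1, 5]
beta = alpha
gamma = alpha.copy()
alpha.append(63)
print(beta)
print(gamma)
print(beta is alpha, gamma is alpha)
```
[7, 1, 5, 63]
[7, 1, 5]
True False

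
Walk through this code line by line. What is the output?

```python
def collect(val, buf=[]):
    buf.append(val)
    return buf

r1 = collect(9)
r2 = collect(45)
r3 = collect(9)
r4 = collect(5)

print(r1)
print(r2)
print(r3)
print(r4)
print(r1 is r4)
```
[9, 45, 9, 5]
[9, 45, 9, 5]
[9, 45, 9, 5]
[9, 45, 9, 5]
True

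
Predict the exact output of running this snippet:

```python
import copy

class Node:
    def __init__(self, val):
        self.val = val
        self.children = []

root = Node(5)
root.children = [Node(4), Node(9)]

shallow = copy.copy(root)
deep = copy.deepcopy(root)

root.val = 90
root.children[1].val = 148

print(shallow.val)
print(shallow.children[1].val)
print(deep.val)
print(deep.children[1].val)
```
5
148
5
9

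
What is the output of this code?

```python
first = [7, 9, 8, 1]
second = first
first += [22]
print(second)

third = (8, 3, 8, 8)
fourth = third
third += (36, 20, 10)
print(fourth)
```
[7, 9, 8, 1, 22]
(8, 3, 8, 8)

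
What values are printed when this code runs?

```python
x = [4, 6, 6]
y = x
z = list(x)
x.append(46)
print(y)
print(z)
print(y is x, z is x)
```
[4, 6, 6, 46]
[4, 6, 6]
True False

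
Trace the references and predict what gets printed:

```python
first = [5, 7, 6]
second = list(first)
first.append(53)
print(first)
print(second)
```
[5, 7, 6, 53]
[5, 7, 6]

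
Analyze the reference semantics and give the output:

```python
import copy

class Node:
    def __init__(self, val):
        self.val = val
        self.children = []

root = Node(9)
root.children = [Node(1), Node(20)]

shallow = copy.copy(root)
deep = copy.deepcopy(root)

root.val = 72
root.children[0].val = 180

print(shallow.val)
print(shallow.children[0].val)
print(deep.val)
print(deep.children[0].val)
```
9
180
9
1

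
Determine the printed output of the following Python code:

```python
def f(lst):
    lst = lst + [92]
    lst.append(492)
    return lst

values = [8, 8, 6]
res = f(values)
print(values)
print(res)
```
[8, 8, 6]
[8, 8, 6, 92, 492]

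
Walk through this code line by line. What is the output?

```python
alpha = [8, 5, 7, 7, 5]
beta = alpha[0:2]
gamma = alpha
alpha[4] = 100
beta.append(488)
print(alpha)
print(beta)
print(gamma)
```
[8, 5, 7, 7, 100]
[8, 5, 488]
[8, 5, 7, 7, 100]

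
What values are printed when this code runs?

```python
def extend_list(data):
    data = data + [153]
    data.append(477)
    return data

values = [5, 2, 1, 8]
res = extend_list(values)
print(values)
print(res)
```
[5, 2, 1, 8]
[5, 2, 1, 8, 153, 477]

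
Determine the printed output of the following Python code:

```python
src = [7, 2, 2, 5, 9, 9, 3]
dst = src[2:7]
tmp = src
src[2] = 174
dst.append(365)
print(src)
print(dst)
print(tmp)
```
[7, 2, 174, 5, 9, 9, 3]
[2, 5, 9, 9, 3, 365]
[7, 2, 174, 5, 9, 9, 3]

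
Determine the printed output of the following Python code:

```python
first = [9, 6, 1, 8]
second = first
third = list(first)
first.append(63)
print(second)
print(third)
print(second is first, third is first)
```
[9, 6, 1, 8, 63]
[9, 6, 1, 8]
True False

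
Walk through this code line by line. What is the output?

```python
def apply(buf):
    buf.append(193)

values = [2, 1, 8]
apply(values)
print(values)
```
[2, 1, 8, 193]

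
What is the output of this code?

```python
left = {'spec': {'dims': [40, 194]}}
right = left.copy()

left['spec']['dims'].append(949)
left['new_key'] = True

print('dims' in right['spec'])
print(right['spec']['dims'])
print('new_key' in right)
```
True
[40, 194, 949]
False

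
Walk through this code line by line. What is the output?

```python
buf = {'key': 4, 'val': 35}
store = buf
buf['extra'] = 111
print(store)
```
{'key': 4, 'val': 35, 'extra': 111}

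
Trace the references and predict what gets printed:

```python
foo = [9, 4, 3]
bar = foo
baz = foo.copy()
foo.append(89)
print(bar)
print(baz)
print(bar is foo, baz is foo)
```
[9, 4, 3, 89]
[9, 4, 3]
True False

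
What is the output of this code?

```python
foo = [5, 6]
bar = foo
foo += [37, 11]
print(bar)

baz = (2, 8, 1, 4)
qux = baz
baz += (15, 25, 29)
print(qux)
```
[5, 6, 37, 11]
(2, 8, 1, 4)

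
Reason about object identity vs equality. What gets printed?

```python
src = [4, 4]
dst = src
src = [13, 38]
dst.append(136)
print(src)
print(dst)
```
[13, 38]
[4, 4, 136]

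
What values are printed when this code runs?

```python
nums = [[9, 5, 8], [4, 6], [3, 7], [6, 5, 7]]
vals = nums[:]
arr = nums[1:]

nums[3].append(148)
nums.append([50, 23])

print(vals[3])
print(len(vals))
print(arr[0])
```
[6, 5, 7, 148]
4
[4, 6]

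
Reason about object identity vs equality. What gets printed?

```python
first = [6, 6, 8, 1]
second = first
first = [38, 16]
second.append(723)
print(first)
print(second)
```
[38, 16]
[6, 6, 8, 1, 723]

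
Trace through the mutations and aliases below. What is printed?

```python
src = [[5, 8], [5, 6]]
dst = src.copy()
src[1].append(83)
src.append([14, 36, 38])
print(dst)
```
[[5, 8], [5, 6, 83]]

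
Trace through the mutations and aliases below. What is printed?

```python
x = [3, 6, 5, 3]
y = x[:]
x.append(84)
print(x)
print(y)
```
[3, 6, 5, 3, 84]
[3, 6, 5, 3]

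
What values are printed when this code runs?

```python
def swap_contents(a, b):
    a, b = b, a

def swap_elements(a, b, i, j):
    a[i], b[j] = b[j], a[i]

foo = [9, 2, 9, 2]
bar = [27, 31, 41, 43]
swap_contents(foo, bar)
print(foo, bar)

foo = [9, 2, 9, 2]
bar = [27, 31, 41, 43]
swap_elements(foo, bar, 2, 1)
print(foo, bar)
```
[9, 2, 9, 2] [27, 31, 41, 43]
[9, 2, 31, 2] [27, 9, 41, 43]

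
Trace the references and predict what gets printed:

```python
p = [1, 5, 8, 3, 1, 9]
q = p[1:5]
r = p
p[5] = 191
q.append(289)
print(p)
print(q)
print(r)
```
[1, 5, 8, 3, 1, 191]
[5, 8, 3, 1, 289]
[1, 5, 8, 3, 1, 191]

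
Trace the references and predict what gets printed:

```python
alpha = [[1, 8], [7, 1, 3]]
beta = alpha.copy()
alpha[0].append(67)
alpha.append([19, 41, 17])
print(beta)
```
[[1, 8, 67], [7, 1, 3]]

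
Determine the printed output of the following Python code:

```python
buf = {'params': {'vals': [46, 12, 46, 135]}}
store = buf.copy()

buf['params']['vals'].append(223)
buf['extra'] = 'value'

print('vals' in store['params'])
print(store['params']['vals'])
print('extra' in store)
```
True
[46, 12, 46, 135, 223]
False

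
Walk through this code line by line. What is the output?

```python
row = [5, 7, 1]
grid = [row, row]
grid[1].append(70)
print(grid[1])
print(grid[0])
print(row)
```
[5, 7, 1, 70]
[5, 7, 1, 70]
[5, 7, 1, 70]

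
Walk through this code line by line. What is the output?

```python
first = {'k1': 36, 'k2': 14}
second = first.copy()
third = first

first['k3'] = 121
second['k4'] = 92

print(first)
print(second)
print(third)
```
{'k1': 36, 'k2': 14, 'k3': 121}
{'k1': 36, 'k2': 14, 'k4': 92}
{'k1': 36, 'k2': 14, 'k3': 121}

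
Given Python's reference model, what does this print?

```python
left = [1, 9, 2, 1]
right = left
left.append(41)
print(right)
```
[1, 9, 2, 1, 41]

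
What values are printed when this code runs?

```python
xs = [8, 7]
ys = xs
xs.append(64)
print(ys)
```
[8, 7, 64]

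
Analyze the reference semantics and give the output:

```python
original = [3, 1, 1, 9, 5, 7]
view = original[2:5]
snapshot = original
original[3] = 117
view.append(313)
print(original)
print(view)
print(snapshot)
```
[3, 1, 1, 117, 5, 7]
[1, 9, 5, 313]
[3, 1, 1, 117, 5, 7]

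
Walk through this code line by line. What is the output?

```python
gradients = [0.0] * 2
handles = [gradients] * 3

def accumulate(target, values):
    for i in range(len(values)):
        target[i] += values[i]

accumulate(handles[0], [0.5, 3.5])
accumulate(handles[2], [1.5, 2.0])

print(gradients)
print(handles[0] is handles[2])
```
[2.0, 5.5]
True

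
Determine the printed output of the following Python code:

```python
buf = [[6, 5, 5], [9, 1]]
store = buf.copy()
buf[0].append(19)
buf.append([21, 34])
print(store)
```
[[6, 5, 5, 19], [9, 1]]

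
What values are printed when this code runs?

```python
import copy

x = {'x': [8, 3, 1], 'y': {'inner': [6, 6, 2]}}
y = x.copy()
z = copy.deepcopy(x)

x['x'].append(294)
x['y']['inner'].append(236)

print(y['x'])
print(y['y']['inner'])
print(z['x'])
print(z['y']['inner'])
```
[8, 3, 1, 294]
[6, 6, 2, 236]
[8, 3, 1]
[6, 6, 2]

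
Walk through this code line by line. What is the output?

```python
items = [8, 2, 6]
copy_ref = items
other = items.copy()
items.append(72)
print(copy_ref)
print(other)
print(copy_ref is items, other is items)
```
[8, 2, 6, 72]
[8, 2, 6]
True False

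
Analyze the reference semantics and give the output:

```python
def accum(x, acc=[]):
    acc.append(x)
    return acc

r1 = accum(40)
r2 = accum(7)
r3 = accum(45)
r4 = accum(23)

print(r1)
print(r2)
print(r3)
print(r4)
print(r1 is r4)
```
[40, 7, 45, 23]
[40, 7, 45, 23]
[40, 7, 45, 23]
[40, 7, 45, 23]
True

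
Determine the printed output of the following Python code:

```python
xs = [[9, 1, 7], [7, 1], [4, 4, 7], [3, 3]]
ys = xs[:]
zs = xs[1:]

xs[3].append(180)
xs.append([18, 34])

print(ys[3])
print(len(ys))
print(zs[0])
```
[3, 3, 180]
4
[7, 1]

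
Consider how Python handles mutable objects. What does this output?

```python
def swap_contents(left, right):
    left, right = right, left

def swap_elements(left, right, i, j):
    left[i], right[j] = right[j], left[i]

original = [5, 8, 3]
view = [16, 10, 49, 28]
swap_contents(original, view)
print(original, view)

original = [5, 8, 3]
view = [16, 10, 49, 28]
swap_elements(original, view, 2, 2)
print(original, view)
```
[5, 8, 3] [16, 10, 49, 28]
[5, 8, 49] [16, 10, 3, 28]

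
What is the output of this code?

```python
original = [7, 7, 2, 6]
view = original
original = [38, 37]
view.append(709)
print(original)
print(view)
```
[38, 37]
[7, 7, 2, 6, 709]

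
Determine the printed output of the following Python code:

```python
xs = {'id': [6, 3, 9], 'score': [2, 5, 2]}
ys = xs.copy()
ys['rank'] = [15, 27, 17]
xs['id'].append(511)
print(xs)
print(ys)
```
{'id': [6, 3, 9, 511], 'score': [2, 5, 2]}
{'id': [6, 3, 9, 511], 'score': [2, 5, 2], 'rank': [15, 27, 17]}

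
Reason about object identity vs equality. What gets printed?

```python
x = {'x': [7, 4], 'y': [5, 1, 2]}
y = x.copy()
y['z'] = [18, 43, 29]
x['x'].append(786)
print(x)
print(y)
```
{'x': [7, 4, 786], 'y': [5, 1, 2]}
{'x': [7, 4, 786], 'y': [5, 1, 2], 'z': [18, 43, 29]}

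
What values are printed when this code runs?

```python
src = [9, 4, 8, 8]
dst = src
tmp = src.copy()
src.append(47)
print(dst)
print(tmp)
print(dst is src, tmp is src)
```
[9, 4, 8, 8, 47]
[9, 4, 8, 8]
True False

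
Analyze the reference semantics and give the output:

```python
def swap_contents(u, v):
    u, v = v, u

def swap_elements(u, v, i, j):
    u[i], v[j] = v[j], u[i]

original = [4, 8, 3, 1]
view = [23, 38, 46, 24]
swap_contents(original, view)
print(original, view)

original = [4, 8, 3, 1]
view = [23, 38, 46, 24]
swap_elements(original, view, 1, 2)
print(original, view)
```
[4, 8, 3, 1] [23, 38, 46, 24]
[4, 46, 3, 1] [23, 38, 8, 24]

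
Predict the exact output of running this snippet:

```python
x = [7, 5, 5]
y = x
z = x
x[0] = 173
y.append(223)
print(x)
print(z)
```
[173, 5, 5, 223]
[173, 5, 5, 223]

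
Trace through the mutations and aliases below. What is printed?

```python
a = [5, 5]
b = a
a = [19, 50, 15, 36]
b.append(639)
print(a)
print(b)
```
[19, 50, 15, 36]
[5, 5, 639]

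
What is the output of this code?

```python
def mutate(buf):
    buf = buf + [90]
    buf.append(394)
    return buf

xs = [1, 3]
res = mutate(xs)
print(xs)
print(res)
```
[1, 3]
[1, 3, 90, 394]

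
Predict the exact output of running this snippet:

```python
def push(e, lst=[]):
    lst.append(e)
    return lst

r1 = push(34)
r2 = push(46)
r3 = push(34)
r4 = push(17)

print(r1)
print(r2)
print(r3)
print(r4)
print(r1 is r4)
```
[34, 46, 34, 17]
[34, 46, 34, 17]
[34, 46, 34, 17]
[34, 46, 34, 17]
True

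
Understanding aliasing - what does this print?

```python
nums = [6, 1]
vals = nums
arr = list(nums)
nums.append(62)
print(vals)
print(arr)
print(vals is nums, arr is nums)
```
[6, 1, 62]
[6, 1]
True False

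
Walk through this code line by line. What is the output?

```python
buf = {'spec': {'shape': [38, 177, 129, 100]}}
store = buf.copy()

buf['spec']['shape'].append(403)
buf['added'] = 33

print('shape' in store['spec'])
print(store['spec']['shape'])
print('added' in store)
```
True
[38, 177, 129, 100, 403]
False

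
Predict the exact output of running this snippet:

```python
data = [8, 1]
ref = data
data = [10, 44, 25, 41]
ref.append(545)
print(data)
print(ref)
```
[10, 44, 25, 41]
[8, 1, 545]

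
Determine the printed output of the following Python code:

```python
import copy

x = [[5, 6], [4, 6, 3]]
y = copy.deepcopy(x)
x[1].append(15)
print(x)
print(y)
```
[[5, 6], [4, 6, 3, 15]]
[[5, 6], [4, 6, 3]]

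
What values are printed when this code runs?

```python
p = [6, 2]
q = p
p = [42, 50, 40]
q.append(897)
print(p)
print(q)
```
[42, 50, 40]
[6, 2, 897]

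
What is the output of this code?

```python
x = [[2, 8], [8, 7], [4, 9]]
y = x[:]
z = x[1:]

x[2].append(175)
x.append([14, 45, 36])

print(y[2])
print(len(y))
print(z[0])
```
[4, 9, 175]
3
[8, 7]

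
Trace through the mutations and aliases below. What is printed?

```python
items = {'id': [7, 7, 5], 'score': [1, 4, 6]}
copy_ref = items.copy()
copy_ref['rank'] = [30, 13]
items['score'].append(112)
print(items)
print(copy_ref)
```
{'id': [7, 7, 5], 'score': [1, 4, 6, 112]}
{'id': [7, 7, 5], 'score': [1, 4, 6, 112], 'rank': [30, 13]}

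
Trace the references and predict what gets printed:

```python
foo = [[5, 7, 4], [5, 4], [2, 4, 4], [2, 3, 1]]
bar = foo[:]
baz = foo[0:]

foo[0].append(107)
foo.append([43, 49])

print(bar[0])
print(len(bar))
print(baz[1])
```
[5, 7, 4, 107]
4
[5, 4]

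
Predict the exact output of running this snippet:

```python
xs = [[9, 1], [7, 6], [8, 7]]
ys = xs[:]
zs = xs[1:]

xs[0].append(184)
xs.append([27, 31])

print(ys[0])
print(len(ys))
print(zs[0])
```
[9, 1, 184]
3
[7, 6]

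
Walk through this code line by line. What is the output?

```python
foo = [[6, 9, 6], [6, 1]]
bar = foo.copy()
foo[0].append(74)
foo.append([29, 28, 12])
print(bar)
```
[[6, 9, 6, 74], [6, 1]]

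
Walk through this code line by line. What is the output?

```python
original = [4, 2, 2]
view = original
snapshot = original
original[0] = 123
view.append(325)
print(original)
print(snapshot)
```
[123, 2, 2, 325]
[123, 2, 2, 325]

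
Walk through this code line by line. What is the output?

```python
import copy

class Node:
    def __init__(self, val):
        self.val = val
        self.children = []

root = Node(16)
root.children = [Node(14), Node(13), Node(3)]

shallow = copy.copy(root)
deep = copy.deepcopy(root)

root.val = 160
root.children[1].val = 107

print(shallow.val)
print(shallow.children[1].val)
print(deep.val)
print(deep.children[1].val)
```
16
107
16
13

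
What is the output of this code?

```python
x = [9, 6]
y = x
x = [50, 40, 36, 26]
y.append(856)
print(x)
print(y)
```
[50, 40, 36, 26]
[9, 6, 856]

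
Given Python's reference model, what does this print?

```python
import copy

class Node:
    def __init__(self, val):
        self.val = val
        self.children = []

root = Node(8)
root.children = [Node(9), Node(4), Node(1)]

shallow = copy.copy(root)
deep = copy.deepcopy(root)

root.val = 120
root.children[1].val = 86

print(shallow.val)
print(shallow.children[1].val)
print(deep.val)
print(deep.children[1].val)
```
8
86
8
4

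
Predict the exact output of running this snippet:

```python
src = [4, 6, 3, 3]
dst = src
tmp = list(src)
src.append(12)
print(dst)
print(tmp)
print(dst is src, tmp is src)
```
[4, 6, 3, 3, 12]
[4, 6, 3, 3]
True False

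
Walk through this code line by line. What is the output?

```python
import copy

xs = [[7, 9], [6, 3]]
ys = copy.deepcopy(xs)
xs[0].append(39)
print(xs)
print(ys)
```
[[7, 9, 39], [6, 3]]
[[7, 9], [6, 3]]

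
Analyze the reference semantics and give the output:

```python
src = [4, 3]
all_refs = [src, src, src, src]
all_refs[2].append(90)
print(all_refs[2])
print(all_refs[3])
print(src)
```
[4, 3, 90]
[4, 3, 90]
[4, 3, 90]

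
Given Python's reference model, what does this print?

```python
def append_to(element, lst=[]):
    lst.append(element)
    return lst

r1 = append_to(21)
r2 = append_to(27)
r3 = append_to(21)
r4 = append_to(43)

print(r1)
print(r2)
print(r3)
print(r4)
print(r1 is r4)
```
[21, 27, 21, 43]
[21, 27, 21, 43]
[21, 27, 21, 43]
[21, 27, 21, 43]
True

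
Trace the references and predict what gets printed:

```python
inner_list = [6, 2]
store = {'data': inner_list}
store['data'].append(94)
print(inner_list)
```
[6, 2, 94]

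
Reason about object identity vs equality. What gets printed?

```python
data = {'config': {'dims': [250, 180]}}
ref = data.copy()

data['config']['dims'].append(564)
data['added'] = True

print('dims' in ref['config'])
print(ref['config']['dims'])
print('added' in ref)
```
True
[250, 180, 564]
False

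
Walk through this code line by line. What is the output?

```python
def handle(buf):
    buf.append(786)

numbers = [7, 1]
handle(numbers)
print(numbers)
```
[7, 1, 786]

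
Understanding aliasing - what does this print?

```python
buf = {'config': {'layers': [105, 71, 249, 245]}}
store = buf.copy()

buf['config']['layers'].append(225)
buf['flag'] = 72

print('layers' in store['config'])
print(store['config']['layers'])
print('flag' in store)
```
True
[105, 71, 249, 245, 225]
False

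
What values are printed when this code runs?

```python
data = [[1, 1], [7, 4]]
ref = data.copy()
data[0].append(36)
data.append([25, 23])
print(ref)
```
[[1, 1, 36], [7, 4]]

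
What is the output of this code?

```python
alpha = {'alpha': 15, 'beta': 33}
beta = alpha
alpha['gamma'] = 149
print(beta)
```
{'alpha': 15, 'beta': 33, 'gamma': 149}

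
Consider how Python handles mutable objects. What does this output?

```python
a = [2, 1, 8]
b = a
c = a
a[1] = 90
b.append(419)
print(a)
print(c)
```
[2, 90, 8, 419]
[2, 90, 8, 419]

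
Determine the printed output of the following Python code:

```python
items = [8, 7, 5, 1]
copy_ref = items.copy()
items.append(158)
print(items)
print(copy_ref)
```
[8, 7, 5, 1, 158]
[8, 7, 5, 1]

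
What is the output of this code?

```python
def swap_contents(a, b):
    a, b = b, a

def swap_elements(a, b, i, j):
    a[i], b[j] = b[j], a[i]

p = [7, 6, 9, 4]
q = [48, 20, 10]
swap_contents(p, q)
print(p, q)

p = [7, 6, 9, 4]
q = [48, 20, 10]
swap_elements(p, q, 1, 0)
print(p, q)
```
[7, 6, 9, 4] [48, 20, 10]
[7, 48, 9, 4] [6, 20, 10]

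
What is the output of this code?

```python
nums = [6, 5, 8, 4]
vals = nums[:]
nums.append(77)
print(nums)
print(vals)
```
[6, 5, 8, 4, 77]
[6, 5, 8, 4]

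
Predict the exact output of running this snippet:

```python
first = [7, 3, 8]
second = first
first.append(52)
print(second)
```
[7, 3, 8, 52]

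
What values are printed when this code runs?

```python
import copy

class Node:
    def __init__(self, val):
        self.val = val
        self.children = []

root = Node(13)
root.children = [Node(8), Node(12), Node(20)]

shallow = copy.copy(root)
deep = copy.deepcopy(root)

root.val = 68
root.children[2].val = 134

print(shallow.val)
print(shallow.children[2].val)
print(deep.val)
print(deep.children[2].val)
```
13
134
13
20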